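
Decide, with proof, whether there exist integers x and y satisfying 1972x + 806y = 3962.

x = 264, y = -641

Every value of 1972x + 806y is a multiple of gcd(1972, 806) = 2; since 2 ∣ 3962, solutions exist.
Dividing through by 2 reduces the equation to 986x + 403y = 1981.
Dividing repeatedly: 986 = 2·403 + 180, 403 = 2·180 + 43, 180 = 4·43 + 8, 43 = 5·8 + 3, 8 = 2·3 + 2, 3 = 1·2 + 1, 2 = 2·1 + 0.
Unwinding: 1 = 3 − 1·2 = 3 − (8 − 2·3) = −8 + 3·3 = −8 + 3·(43 − 5·8) = 3·43 − 16·8 = 3·43 − 16·(180 − 4·43) = −16·180 + 67·43 = −16·180 + 67·(403 − 2·180) = 67·403 − 150·180 = 67·403 − 150·(986 − 2·403) = −150·986 + 367·403, i.e. 986·(-150) + 403·367 = 1.
Multiplying through by 1981: x = (-150)·1981 = -297150, y = 367·1981 = 727027 is a solution.
Adding 738·403 to x and subtracting 738·986 from y gives the tidier solution (264, -641).
Check: 1972·264 + 806·(-641) = 520608 − 516646 = 3962. ✓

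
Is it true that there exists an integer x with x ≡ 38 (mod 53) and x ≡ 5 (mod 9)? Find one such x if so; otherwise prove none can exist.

x = 356

Since 53 and 9 share no common factor, CRT says the pair of congruences has a solution (unique mod 477).
Write x = 38 + 53t and require 38 + 53t ≡ 5 (mod 9), i.e. 53t ≡ 3 (mod 9).
53 ≡ 8 (mod 9), so this reads 8t ≡ 3 (mod 9). Note 8·8 = 64 ≡ 1 (mod 9) (as 64 − 1 = 7·9), so 8⁻¹ ≡ 8.
Therefore t ≡ 8·3 = 24 ≡ 6 (mod 9).
Taking t = 6 gives x = 38 + 53·6 = 356.
Check: 356 mod 53 = 38, 356 mod 9 = 5. ✓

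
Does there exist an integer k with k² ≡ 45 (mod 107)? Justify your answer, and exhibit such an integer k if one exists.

107 is prime, so by Euler's criterion 45 is a square mod 107 iff 45^((107−1)/2) = 45^53 ≡ 1 (mod 107).
Repeated squaring mod 107: 45^2 = 2025 ≡ 99; 45^4 ≡ 99² = 9801 ≡ 64; 45^8 ≡ 64² = 4096 ≡ 30; 45^16 ≡ 30² = 900 ≡ 44; 45^32 ≡ 44² = 1936 ≡ 10.
Since 53 = 32 + 16 + 4 + 1, 45^53 ≡ 10 · 44 · 64 · 45; multiplying out mod 107: 10·44 = 440 ≡ 12, then 12·64 = 768 ≡ 19, then 19·45 = 855 ≡ 106. Thus 45^53 ≡ 106 ≡ −1 (mod 107).
The value −1 means 45 is a non-residue modulo 107, so k² ≡ 45 (mod 107) is impossible.

No, no such integer exists.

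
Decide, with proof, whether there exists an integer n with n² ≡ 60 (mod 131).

n = 45 works: 45² = 2025, and 2025 − 60 = 1965 = 15·131.

n = 45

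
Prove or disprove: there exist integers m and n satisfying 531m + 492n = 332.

gcd(531, 492) = 3, so every integer of the form 531m + 492n is a multiple of 3.
However 332 leaves remainder 2 on division by 3.
So the equation is unsolvable over ℤ.

No such integers exist.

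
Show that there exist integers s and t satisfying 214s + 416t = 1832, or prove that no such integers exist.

Every value of 214s + 416t is a multiple of gcd(214, 416) = 2; since 2 ∣ 1832, solutions exist.
Dividing through by 2 reduces the equation to 107s + 208t = 916.
Dividing repeatedly: 208 = 1·107 + 101, 107 = 1·101 + 6, 101 = 16·6 + 5, 6 = 1·5 + 1, 5 = 5·1 + 0.
Working back up the chain: 1 = 6 − 1·5 = 6 − (101 − 16·6) = −101 + 17·6 = −101 + 17·(107 − 1·101) = 17·107 − 18·101 = 17·107 − 18·(208 − 1·107) = −18·208 + 35·107. So 107·35 + 208·(-18) = 1.
Multiplying through by 916: s = 35·916 = 32060, t = (-18)·916 = -16488 is a solution.
Shifting by a multiple of (208, −107) keeps it a solution: s = 32060 − 154·208 = 28, t = -16488 + 154·107 = -10.
Check: 214·28 + 416·(-10) = 5992 − 4160 = 1832. ✓

s = 28, t = -10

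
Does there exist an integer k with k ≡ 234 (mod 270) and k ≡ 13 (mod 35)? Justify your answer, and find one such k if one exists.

No, no such integer exists.

Both moduli are multiples of 5 = gcd(270, 35), so any solution would satisfy k ≡ 234 and k ≡ 13 modulo 5 simultaneously.
These are incompatible: 234 − 13 = 221 is not divisible by 5.
Hence the system has no solution.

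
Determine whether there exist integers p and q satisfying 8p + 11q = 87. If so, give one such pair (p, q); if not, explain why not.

p = 4, q = 5

8 and 11 are coprime, so 8p + 11q ranges over all of ℤ.
Dividing repeatedly: 11 = 1·8 + 3, 8 = 2·3 + 2, 3 = 1·2 + 1, 2 = 2·1 + 0.
Back-substituting, 1 = 3 − 1·2 = 3 − (8 − 2·3) = −8 + 3·3 = −8 + 3·(11 − 1·8) = 3·11 − 4·8; that is, 8·(-4) + 11·3 = 1.
Multiplying through by 87: p = (-4)·87 = -348, q = 3·87 = 261 is a solution.
The general solution is p = -348 + 11k, q = 261 − 8k; taking k = 32 gives the smaller pair p = 4, q = 5.
Indeed 8·4 + 11·5 = 32 + 55 = 87.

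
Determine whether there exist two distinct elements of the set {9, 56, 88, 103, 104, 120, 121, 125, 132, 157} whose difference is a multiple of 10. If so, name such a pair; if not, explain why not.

There is no such pair.

Reduce each element modulo 10: 9↦9, 56↦6, 88↦8, 103↦3, 104↦4, 120↦0, 121↦1, 125↦5, 132↦2, 157↦7.
All 10 residues are distinct, so no two elements differ by a multiple of 10.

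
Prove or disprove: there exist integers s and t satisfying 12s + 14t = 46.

gcd(12, 14) = 2, and 2 divides 46, so integer solutions exist.
Dividing through by 2 reduces the equation to 6s + 7t = 23.
Run the Euclidean algorithm on 7 and 6: 7 = 1·6 + 1, 6 = 6·1 + 0.
Working back up the chain: 1 = 7 − 1·6. So 6·(-1) + 7·1 = 1.
Times 23: 6·(-23) + 7·23 = 23, so (-23, 23) solves it.
Shifting by a multiple of (7, −6) keeps it a solution: s = -23 + 4·7 = 5, t = 23 − 4·6 = -1.
Indeed 12·5 + 14·(-1) = 60 − 14 = 46.

s = 5, t = -1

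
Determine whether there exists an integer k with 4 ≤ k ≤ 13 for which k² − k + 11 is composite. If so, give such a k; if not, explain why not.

At k = 12: 12² − 12 + 11 = 143 = 11·13, which is composite.

k = 12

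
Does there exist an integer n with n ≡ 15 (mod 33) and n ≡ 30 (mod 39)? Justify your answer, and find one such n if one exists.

n = 147

gcd(33, 39) = 3. A simultaneous solution exists iff 15 ≡ 30 (mod 3); here 15 mod 3 = 0 = 30 mod 3, so it does.
List candidates n ≡ 15 (mod 33): 15, 48, 81, 114, 147. Modulo 39 these are 15, 9, 3, 36, 30; 147 gives 30 as required.
Verify: 147 = 4·33 + 15 and 147 = 3·39 + 30. ✓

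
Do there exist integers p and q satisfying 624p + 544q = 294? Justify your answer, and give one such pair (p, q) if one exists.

Any value of 624p + 544q is a multiple of gcd(624, 544) = 16.
But 294 is not a multiple of 16 (it leaves remainder 6).
Hence no integers p, q satisfy the equation.

No such integers exist.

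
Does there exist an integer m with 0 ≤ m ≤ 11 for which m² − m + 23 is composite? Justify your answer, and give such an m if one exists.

m = 2

At m = 2: 2² − 2 + 23 = 25 = 5·5, which is composite.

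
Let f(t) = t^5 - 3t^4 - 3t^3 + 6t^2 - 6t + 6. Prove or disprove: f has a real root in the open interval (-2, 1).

Such a root exists.

f(-2) = -14 and f(1) = 1, which have opposite signs.
As a polynomial, f is continuous on every closed interval.
By the Intermediate Value Theorem f must vanish at some point of (-2, 1).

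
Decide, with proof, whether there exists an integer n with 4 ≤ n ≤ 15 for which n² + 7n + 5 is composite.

n = 4

At n = 4: 4² + 7·4 + 5 = 49 = 7·7, which is composite.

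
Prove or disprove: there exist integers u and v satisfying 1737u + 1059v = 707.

No, no such integers exist.

gcd(1737, 1059) = 3, so every integer of the form 1737u + 1059v is a multiple of 3.
But 707 = 3·235 + 2, so 3 ∤ 707.
Hence no integers u, v satisfy the equation.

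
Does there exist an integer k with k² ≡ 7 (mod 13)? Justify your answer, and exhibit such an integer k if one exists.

There is no such integer.

Squares mod 13 repeat after k = 6 (as (−k)² = k²); for k = 0..6 they are 0, 1, 4, 9, 3, 12, 10.
So the quadratic residues mod 13 are {0, 1, 3, 4, 9, 10, 12}, and 7 is not among them.
Hence no integer k has k² ≡ 7 (mod 13).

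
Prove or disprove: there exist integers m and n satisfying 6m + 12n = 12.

Since gcd(6, 12) = 6 and 12 = 6·2, Bézout's identity guarantees a solution.
Dividing through by 6 reduces the equation to 1m + 2n = 2.
With a unit coefficient on m, (m, n) = (2, 0) is an immediate solution.
Shifting by a multiple of (2, −1) keeps it a solution: m = 2 − 1·2 = 0, n = 0 + 1·1 = 1.
Check: 6·0 + 12·1 = 0 + 12 = 12. ✓

m = 0, n = 1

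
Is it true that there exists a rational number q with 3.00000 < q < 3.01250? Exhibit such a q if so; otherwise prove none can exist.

q = 244/81

Scale by 81: the interval becomes (243.00000, 244.01250), which contains the integer 244.
Dividing back, 3.00000 < 244/81 < 3.01250, and 244/81 is rational.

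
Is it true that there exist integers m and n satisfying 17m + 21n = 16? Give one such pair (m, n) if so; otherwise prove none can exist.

m = 17, n = -13

17 and 21 are coprime, so 17m + 21n ranges over all of ℤ.
Dividing repeatedly: 21 = 1·17 + 4, 17 = 4·4 + 1, 4 = 4·1 + 0.
Back-substituting, 1 = 17 − 4·4 = 17 − 4·(21 − 1·17) = −4·21 + 5·17; that is, 17·5 + 21·(-4) = 1.
Multiplying through by 16: m = 5·16 = 80, n = (-4)·16 = -64 is a solution.
The general solution is m = 80 + 21k, n = -64 − 17k; taking k = -3 gives the smaller pair m = 17, n = -13.
Indeed 17·17 + 21·(-13) = 289 − 273 = 16.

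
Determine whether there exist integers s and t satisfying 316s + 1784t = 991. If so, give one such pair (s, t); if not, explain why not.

No, no such integers exist.

Any value of 316s + 1784t is a multiple of gcd(316, 1784) = 4.
However 991 leaves remainder 3 on division by 4.
So the equation is unsolvable over ℤ.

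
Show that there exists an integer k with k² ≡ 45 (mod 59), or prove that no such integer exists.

Take k = 35. Then 35² = 1225 = 20·59 + 45, so 35² ≡ 45 (mod 59).

k = 35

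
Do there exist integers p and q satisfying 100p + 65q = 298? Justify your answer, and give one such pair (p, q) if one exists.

No such integers exist.

Any value of 100p + 65q is a multiple of gcd(100, 65) = 5.
But 298 is not a multiple of 5 (it leaves remainder 3).
Hence no integers p, q satisfy the equation.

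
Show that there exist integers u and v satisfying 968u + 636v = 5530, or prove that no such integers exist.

Both 968 and 636 are divisible by gcd(968, 636) = 4, hence so is any combination 968u + 636v.
But 5530 = 4·1382 + 2, so 4 ∤ 5530.
Hence no integers u, v satisfy the equation.

There are no such integers.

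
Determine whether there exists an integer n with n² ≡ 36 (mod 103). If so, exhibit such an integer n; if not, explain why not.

Take n = 97. Then 97² = 9409 = 91·103 + 36, so 97² ≡ 36 (mod 103).

n = 97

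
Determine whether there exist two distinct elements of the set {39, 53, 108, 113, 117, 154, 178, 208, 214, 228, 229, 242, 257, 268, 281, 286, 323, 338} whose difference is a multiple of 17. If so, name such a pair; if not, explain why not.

The pair (53, 257) works.

53 mod 17 = 2 and 257 mod 17 = 2, so 257 − 53 = 204 = 12·17.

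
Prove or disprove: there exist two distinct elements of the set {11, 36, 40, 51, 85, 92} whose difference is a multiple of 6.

Residues mod 6: 11↦5, 36↦0, 40↦4, 51↦3, 85↦1, 92↦2.
All 6 residues are distinct, so no two elements differ by a multiple of 6.

No, no such pair exists.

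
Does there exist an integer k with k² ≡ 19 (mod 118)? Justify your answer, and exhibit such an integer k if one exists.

k = 45

Take k = 45. Then 45² = 2025 = 17·118 + 19, so 45² ≡ 19 (mod 118).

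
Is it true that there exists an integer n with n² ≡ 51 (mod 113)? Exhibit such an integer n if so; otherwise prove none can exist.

n = 27

n = 27 works: 27² = 729, and 729 − 51 = 678 = 6·113.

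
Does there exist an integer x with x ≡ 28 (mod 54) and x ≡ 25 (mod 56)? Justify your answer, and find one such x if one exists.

Both moduli are multiples of 2 = gcd(54, 56), so any solution would satisfy x ≡ 28 and x ≡ 25 modulo 2 simultaneously.
However 28 ≡ 0 and 25 ≡ 1 (mod 2), and 0 ≠ 1.
So no integer satisfies both congruences.

No such integer exists.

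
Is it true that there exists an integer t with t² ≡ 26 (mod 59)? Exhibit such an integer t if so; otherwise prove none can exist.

t = 12

t = 12 works: 12² = 144, and 144 − 26 = 118 = 2·59.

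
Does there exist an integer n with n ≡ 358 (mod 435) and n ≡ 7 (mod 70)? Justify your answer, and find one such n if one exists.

There is no such integer.

Both moduli are multiples of 5 = gcd(435, 70), so any solution would satisfy n ≡ 358 and n ≡ 7 modulo 5 simultaneously.
But 358 mod 5 = 3 while 7 mod 5 = 2, a contradiction.
Hence the system has no solution.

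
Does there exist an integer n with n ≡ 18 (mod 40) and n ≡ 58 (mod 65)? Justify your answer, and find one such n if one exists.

n = 58

gcd(40, 65) = 5. A simultaneous solution exists iff 18 ≡ 58 (mod 5); here 18 mod 5 = 3 = 58 mod 5, so it does.
Step through n = 18, 18 + 40, 18 + 2·40, …: the values 18, 58 reduce mod 65 to 18, 58. The value 58 hits 58.
Verify: 58 = 1·40 + 18 and 58 = 0·65 + 58. ✓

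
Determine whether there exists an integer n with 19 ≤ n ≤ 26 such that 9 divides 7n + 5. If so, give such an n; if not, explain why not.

Scanning upward from n = 19 gives 138, 145, 152, 159, 166, 173, none divisible by 9. n = 25 works, since 7·25 + 5 = 180 = 20·9.

n = 25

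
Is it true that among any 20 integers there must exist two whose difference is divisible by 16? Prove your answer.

There are exactly 16 possible remainders on division by 16.
Since 20 > 16, two of the 20 integers must share a residue class by the pigeonhole principle; call them a and b.
Equal remainders mean a − b ≡ 0 (mod 16), so 16 divides their difference.

Yes.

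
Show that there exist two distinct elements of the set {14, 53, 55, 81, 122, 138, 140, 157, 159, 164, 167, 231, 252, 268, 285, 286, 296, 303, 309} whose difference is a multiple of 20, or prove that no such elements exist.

No, no such pair exists.

Residues mod 20: 14↦14, 53↦13, 55↦15, 81↦1, 122↦2, 138↦18, 140↦0, 157↦17, 159↦19, 164↦4, 167↦7, 231↦11, 252↦12, 268↦8, 285↦5, 286↦6, 296↦16, 303↦3, 309↦9.
These 19 residues are pairwise different, hence no difference of two elements is divisible by 20.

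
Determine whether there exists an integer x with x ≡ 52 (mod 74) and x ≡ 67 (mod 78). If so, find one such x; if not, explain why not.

Reduce both congruences modulo 2, which divides 74 and 78: they say x ≡ 52 (mod 2) and x ≡ 67 (mod 2).
But 52 mod 2 = 0 while 67 mod 2 = 1, a contradiction.
Hence the system has no solution.

There is no such integer.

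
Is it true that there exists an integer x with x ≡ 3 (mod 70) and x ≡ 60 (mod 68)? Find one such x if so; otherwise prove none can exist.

No such integer exists.

gcd(70, 68) = 2. If x ≡ 3 (mod 70) and x ≡ 60 (mod 68), then x ≡ 3 (mod 2) and x ≡ 60 (mod 2).
These are incompatible: 3 − 60 = -57 is not divisible by 2.
So no integer satisfies both congruences.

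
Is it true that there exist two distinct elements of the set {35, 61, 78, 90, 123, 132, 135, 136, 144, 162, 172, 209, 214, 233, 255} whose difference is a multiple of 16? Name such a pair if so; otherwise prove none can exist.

No, no such pair exists.

Residues mod 16: 35↦3, 61↦13, 78↦14, 90↦10, 123↦11, 132↦4, 135↦7, 136↦8, 144↦0, 162↦2, 172↦12, 209↦1, 214↦6, 233↦9, 255↦15.
These 15 residues are pairwise different, hence no difference of two elements is divisible by 16.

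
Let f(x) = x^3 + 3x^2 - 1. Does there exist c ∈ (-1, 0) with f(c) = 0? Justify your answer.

f(-1) = 1 and f(0) = -1, which have opposite signs.
f is continuous everywhere (it is a polynomial), in particular on [-1, 0].
The Intermediate Value Theorem then guarantees some c ∈ (-1, 0) with f(c) = 0.

Yes, such a c exists.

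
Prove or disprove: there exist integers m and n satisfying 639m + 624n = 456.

m = 72, n = -73

Every value of 639m + 624n is a multiple of gcd(639, 624) = 3; since 3 ∣ 456, solutions exist.
Dividing through by 3 reduces the equation to 213m + 208n = 152.
Euclidean algorithm: 213 = 1·208 + 5, 208 = 41·5 + 3, 5 = 1·3 + 2, 3 = 1·2 + 1, 2 = 2·1 + 0.
Back-substituting, 1 = 3 − 1·2 = 3 − (5 − 1·3) = −5 + 2·3 = −5 + 2·(208 − 41·5) = 2·208 − 83·5 = 2·208 − 83·(213 − 1·208) = −83·213 + 85·208; that is, 213·(-83) + 208·85 = 1.
Times 152: 213·(-12616) + 208·12920 = 152, so (-12616, 12920) solves it.
Adding 61·208 to m and subtracting 61·213 from n gives the tidier solution (72, -73).
Check: 639·72 + 624·(-73) = 46008 − 45552 = 456. ✓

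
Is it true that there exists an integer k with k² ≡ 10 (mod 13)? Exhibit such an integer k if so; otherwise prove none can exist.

k = 7 works: 7² = 49, and 49 − 10 = 39 = 3·13.

k = 7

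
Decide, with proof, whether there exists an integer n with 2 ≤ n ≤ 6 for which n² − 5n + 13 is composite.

At n = 4: 4² − 5·4 + 13 = 9 = 3·3, which is composite.

n = 4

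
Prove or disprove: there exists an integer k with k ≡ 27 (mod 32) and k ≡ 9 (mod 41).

k = 91

Since 32 and 41 share no common factor, CRT says the pair of congruences has a solution (unique mod 1312).
Write k = 27 + 32t and require 27 + 32t ≡ 9 (mod 41), i.e. 32t ≡ 23 (mod 41).
Invert 32 mod 41 by the Euclidean algorithm: 41 = 1·32 + 9, 32 = 3·9 + 5, 9 = 1·5 + 4, 5 = 1·4 + 1, 4 = 4·1 + 0; back-substituting, 1 = 5 − 1·4 = 5 − (9 − 1·5) = −9 + 2·5 = −9 + 2·(32 − 3·9) = 2·32 − 7·9 = 2·32 − 7·(41 − 1·32) = −7·41 + 9·32. Hence 32·9 ≡ 1, so 32⁻¹ ≡ 9 (mod 41).
Therefore t ≡ 9·23 = 207 ≡ 2 (mod 41).
Taking t = 2 gives k = 27 + 32·2 = 91.
Verify: 91 = 2·32 + 27 and 91 = 2·41 + 9. ✓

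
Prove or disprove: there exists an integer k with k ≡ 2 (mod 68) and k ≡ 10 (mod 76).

k = 1226

Here gcd(68, 76) = 4, and both 2 and 10 leave remainder 2 mod 4, so the system is consistent.
Put k = 2 + 68t, so we need 68t ≡ 8 (mod 76), equivalently (divide by 4) 17t ≡ 2 (mod 19).
To invert 17 modulo 19: 19 = 1·17 + 2, 17 = 8·2 + 1, 2 = 2·1 + 0, and unwinding, 1 = 17 − 8·2 = 17 − 8·(19 − 1·17) = −8·19 + 9·17. Thus 17⁻¹ ≡ 9 (mod 19).
Multiplying by 9: t ≡ 9·2 = 18 (mod 19).
Then k = 2 + 68·18 = 1226.
Check: 1226 mod 68 = 2, 1226 mod 76 = 10. ✓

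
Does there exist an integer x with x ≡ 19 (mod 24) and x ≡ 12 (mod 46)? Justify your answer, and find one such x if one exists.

Reduce both congruences modulo 2, which divides 24 and 46: they say x ≡ 19 (mod 2) and x ≡ 12 (mod 2).
These are incompatible: 19 − 12 = 7 is not divisible by 2.
So no integer satisfies both congruences.

There is no such integer.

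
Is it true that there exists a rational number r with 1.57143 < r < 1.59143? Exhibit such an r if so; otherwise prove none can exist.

Scale by 12: the interval becomes (18.85716, 19.09716), which contains the integer 19.
So r = 19/12 works: it is a ratio of integers, and dividing 12·1.57143 < 19 < 12·1.59143 through by 12 gives 1.57143 < 19/12 < 1.59143.

r = 19/12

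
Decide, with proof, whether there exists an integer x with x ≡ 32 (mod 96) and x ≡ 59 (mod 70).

No such integer exists.

gcd(96, 70) = 2. If x ≡ 32 (mod 96) and x ≡ 59 (mod 70), then x ≡ 32 (mod 2) and x ≡ 59 (mod 2).
These are incompatible: 32 − 59 = -27 is not divisible by 2.
So no integer satisfies both congruences.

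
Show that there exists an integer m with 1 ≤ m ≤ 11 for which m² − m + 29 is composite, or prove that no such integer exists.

m = 10

At m = 10: 10² − 10 + 29 = 119 = 7·17, which is composite.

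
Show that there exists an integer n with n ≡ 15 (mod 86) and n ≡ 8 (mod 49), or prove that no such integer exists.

n = 1821

gcd(86, 49) = 1, so the Chinese Remainder Theorem guarantees exactly one residue class mod 4214 satisfying both.
Write n = 15 + 86t and require 15 + 86t ≡ 8 (mod 49), i.e. 86t ≡ 42 (mod 49).
86 ≡ 37 (mod 49), so this reads 37t ≡ 42 (mod 49). Invert 37 mod 49 by the Euclidean algorithm: 49 = 1·37 + 12, 37 = 3·12 + 1, 12 = 12·1 + 0; back-substituting, 1 = 37 − 3·12 = 37 − 3·(49 − 1·37) = −3·49 + 4·37. Hence 37·4 ≡ 1, so 37⁻¹ ≡ 4 (mod 49).
Therefore t ≡ 4·42 = 168 ≡ 21 (mod 49).
Taking t = 21 gives n = 15 + 86·21 = 1821.
Check: 1821 mod 86 = 15, 1821 mod 49 = 8. ✓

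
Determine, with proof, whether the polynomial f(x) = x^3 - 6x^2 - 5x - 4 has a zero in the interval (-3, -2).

The endpoint values f(-3) = -70 and f(-2) = -26 are both negative. Claim: f(x) < 0 for every x in (-3, -2).
Shift to the endpoint -2: with x = -2 − u (0 < u < 1), one computes f(-2 − u) = -u^3 - 12u^2 - 31u - 26.
The nonzero coefficients here are all negative, so for u > 0 every term is negative (or zero), and the constant term -26 is strictly negative.
So f is strictly negative on (-3, -2); no root exists in the interval.

No such root exists.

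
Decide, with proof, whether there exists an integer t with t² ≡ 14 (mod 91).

t = 77

t = 77 works: 77² = 5929, and 5929 − 14 = 5915 = 65·91.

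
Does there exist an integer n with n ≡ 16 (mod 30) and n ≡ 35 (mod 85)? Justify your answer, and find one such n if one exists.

Both moduli are multiples of 5 = gcd(30, 85), so any solution would satisfy n ≡ 16 and n ≡ 35 modulo 5 simultaneously.
However 16 ≡ 1 and 35 ≡ 0 (mod 5), and 1 ≠ 0.
So no integer satisfies both congruences.

No, no such integer exists.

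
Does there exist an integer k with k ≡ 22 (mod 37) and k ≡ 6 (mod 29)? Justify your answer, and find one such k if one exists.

The moduli 37 and 29 are coprime, so by the Chinese Remainder Theorem a unique solution modulo 1073 exists.
Any solution of the first congruence is k = 22 + 37t; substituting into the second, 37t ≡ 6 − 22 ≡ 13 (mod 29).
37 ≡ 8 (mod 29), so this reads 8t ≡ 13 (mod 29). Invert 8 mod 29 by the Euclidean algorithm: 29 = 3·8 + 5, 8 = 1·5 + 3, 5 = 1·3 + 2, 3 = 1·2 + 1, 2 = 2·1 + 0; back-substituting, 1 = 3 − 1·2 = 3 − (5 − 1·3) = −5 + 2·3 = −5 + 2·(8 − 1·5) = 2·8 − 3·5 = 2·8 − 3·(29 − 3·8) = −3·29 + 11·8. Hence 8·11 ≡ 1, so 8⁻¹ ≡ 11 (mod 29).
Multiplying by 11: t ≡ 11·13 = 143 ≡ 27 (mod 29).
Taking t = 27 gives k = 22 + 37·27 = 1021.
Indeed 1021 ≡ 22 (mod 37) and 1021 ≡ 6 (mod 29).

k = 1021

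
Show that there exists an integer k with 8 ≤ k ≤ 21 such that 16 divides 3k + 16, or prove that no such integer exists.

Try k = 16: 3·16 + 16 = 64 = 4·16, which is divisible by 16.

k = 16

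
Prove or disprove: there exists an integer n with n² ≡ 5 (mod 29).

n = 11 works: 11² = 121, and 121 − 5 = 116 = 4·29.

n = 11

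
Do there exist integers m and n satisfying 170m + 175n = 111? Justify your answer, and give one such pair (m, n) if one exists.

gcd(170, 175) = 5, so every integer of the form 170m + 175n is a multiple of 5.
But 111 is not a multiple of 5 (it leaves remainder 1).
So the equation is unsolvable over ℤ.

There are no such integers.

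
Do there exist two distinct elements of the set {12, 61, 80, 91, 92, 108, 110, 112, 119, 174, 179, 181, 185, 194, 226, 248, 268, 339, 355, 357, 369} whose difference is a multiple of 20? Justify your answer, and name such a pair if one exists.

Yes: 12 and 92.

Both 12 and 92 leave remainder 12 on division by 20; their difference 80 = 4·20 is a multiple of 20.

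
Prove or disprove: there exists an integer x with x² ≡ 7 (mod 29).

Take x = 23. Then 23² = 529 = 18·29 + 7, so 23² ≡ 7 (mod 29).

x = 23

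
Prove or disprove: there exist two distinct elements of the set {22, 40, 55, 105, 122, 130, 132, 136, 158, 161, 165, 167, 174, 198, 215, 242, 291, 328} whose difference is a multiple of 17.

22 mod 17 = 5 and 158 mod 17 = 5, so 158 − 22 = 136 = 8·17.

22 and 158 are such a pair.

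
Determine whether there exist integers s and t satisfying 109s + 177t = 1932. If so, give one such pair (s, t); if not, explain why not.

s = 159, t = -87

Since gcd(109, 177) = 1, every integer is an integer combination of 109 and 177.
Dividing repeatedly: 177 = 1·109 + 68, 109 = 1·68 + 41, 68 = 1·41 + 27, 41 = 1·27 + 14, 27 = 1·14 + 13, 14 = 1·13 + 1, 13 = 13·1 + 0.
Back-substituting, 1 = 14 − 1·13 = 14 − (27 − 1·14) = −27 + 2·14 = −27 + 2·(41 − 1·27) = 2·41 − 3·27 = 2·41 − 3·(68 − 1·41) = −3·68 + 5·41 = −3·68 + 5·(109 − 1·68) = 5·109 − 8·68 = 5·109 − 8·(177 − 1·109) = −8·177 + 13·109; that is, 109·13 + 177·(-8) = 1.
Scaling by 1932 gives the particular solution (s, t) = (25116, -15456).
Shifting by a multiple of (177, −109) keeps it a solution: s = 25116 − 141·177 = 159, t = -15456 + 141·109 = -87.
Check: 109·159 + 177·(-87) = 17331 − 15399 = 1932. ✓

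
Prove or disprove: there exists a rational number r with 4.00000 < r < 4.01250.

Scale by 81: the interval becomes (324.00000, 325.01250), which contains the integer 325.
Dividing back, 4.00000 < 325/81 < 4.01250, and 325/81 is rational.

r = 325/81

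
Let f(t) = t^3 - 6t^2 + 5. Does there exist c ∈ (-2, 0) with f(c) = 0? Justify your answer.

Such a root exists.

f(-2) = -27 and f(0) = 5, which have opposite signs.
As a polynomial, f is continuous on every closed interval.
By the Intermediate Value Theorem f must vanish at some point of (-2, 0).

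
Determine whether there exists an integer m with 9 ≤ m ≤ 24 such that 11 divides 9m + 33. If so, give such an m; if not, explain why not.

m = 11

For m = 9, 10 the values 114, 123 are not multiples of 11. m = 11 works, since 9·11 + 33 = 132 = 12·11.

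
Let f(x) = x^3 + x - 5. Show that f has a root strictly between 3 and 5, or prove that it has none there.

f(3) = 25 and f(5) = 125, both positive.
The derivative f'(x) = 3x^2 + 1 is a quadratic with discriminant 0² − 4·3·1 = -12 < 0; it never vanishes, so it is always positive (sign of the leading coefficient).
So f is strictly increasing; between 3 and 5 its values lie between f(3) = 25 and f(5) = 125, all positive. Therefore f has no root in (3, 5).

No such root exists.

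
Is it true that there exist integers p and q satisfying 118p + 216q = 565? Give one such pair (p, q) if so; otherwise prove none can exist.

There are no such integers.

Both 118 and 216 are divisible by gcd(118, 216) = 2, hence so is any combination 118p + 216q.
But 565 is not a multiple of 2 (it leaves remainder 1).
Hence no integers p, q satisfy the equation.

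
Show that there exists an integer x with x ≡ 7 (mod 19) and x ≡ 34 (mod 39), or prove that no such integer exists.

Since 19 and 39 share no common factor, CRT says the pair of congruences has a solution (unique mod 741).
Any solution of the first congruence is x = 7 + 19t; substituting into the second, 19t ≡ 34 − 7 ≡ 27 (mod 39).
Invert 19 mod 39 by the Euclidean algorithm: 39 = 2·19 + 1, 19 = 19·1 + 0; back-substituting, 1 = 39 − 2·19. Hence 19·(-2) ≡ 1, so 19⁻¹ ≡ -2 ≡ 37 (mod 39).
Therefore t ≡ 37·27 = 999 ≡ 24 (mod 39).
Taking t = 24 gives x = 7 + 19·24 = 463.
Verify: 463 = 24·19 + 7 and 463 = 11·39 + 34. ✓

x = 463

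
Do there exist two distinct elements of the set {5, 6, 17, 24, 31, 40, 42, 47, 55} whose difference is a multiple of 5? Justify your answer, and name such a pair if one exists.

The pair (5, 40) works.

Reduce each element mod 5: 5↦0, 6↦1, 17↦2, 24↦4, 31↦1, 40↦0, 42↦2, 47↦2, 55↦0. The residue 0 repeats (at 5 and 40), and 40 − 5 = 35 = 7·5.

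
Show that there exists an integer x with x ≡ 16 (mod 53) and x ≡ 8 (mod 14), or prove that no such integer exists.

x = 652

The moduli 53 and 14 are coprime, so by the Chinese Remainder Theorem a unique solution modulo 742 exists.
Any solution of the first congruence is x = 16 + 53t; substituting into the second, 53t ≡ 8 − 16 ≡ 6 (mod 14).
53 ≡ 11 (mod 14), so this reads 11t ≡ 6 (mod 14). Note 11·9 = 99 ≡ 1 (mod 14) (as 99 − 1 = 7·14), so 11⁻¹ ≡ 9.
Multiplying by 9: t ≡ 9·6 = 54 ≡ 12 (mod 14).
With t = 12: x = 16 + 53·12 = 652.
Verify: 652 = 12·53 + 16 and 652 = 46·14 + 8. ✓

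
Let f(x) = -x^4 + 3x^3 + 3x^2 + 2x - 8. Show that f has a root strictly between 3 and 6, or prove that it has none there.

Such a root exists.

f(3) = 25 and f(6) = -536, which have opposite signs.
f is continuous everywhere (it is a polynomial), in particular on [3, 6].
By the Intermediate Value Theorem, f takes the value 0 somewhere in the open interval.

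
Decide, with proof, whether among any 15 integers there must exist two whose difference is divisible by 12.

Yes.

There are exactly 12 possible remainders on division by 12.
With 15 integers and only 12 classes, the pigeonhole principle forces two of them, say a and b, into the same class.
Then a ≡ b (mod 12), i.e. 12 ∣ (a − b).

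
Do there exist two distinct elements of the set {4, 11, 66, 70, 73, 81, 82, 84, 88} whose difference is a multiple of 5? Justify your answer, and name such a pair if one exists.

Reduce each element mod 5: 4↦4, 11↦1, 66↦1, 70↦0, 73↦3, 81↦1, 82↦2, 84↦4, 88↦3. The residue 4 repeats (at 4 and 84), and 84 − 4 = 80 = 16·5.

Yes: 4 and 84.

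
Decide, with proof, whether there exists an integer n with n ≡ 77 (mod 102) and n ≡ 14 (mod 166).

Reduce both congruences modulo 2, which divides 102 and 166: they say n ≡ 77 (mod 2) and n ≡ 14 (mod 2).
However 77 ≡ 1 and 14 ≡ 0 (mod 2), and 1 ≠ 0.
So no integer satisfies both congruences.

No, no such integer exists.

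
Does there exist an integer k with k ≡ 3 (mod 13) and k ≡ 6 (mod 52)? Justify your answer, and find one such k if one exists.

No, no such integer exists.

Reduce both congruences modulo 13, which divides 13 and 52: they say k ≡ 3 (mod 13) and k ≡ 6 (mod 13).
However 3 ≡ 3 and 6 ≡ 6 (mod 13), and 3 ≠ 6.
So no integer satisfies both congruences.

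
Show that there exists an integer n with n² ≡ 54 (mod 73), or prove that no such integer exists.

n = 28

n = 28 works: 28² = 784, and 784 − 54 = 730 = 10·73.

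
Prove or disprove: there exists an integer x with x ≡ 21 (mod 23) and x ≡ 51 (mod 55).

x = 711

Since 23 and 55 share no common factor, CRT says the pair of congruences has a solution (unique mod 1265).
Write x = 21 + 23t and require 21 + 23t ≡ 51 (mod 55), i.e. 23t ≡ 30 (mod 55).
Note 23·12 = 276 ≡ 1 (mod 55) (as 276 − 1 = 5·55), so 23⁻¹ ≡ 12.
Multiplying by 12: t ≡ 12·30 = 360 ≡ 30 (mod 55).
Taking t = 30 gives x = 21 + 23·30 = 711.
Check: 711 mod 23 = 21, 711 mod 55 = 51. ✓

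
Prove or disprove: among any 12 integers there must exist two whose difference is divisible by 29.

No; for instance {74, 75, 76, 77, 78, 79, 80, 81, 82, 83, 84, 85} is a counterexample.

Try 12 consecutive integers, 74, 75, …, 85. Their remainders mod 29 are 16, 17, 18, 19, 20, 21, 22, 23, 24, 25, 26, 27 — pairwise different, as any 12 ≤ 29 consecutive integers have distinct residues.
Any two of them differ by at most 11 < 29 and by at least 1, so no difference is a multiple of 29.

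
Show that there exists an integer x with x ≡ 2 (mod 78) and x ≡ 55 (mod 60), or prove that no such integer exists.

Both moduli are multiples of 6 = gcd(78, 60), so any solution would satisfy x ≡ 2 and x ≡ 55 modulo 6 simultaneously.
But 2 mod 6 = 2 while 55 mod 6 = 1, a contradiction.
So no integer satisfies both congruences.

No such integer exists.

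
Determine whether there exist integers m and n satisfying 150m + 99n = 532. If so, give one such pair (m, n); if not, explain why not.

Both 150 and 99 are divisible by gcd(150, 99) = 3, hence so is any combination 150m + 99n.
But 532 is not a multiple of 3 (it leaves remainder 1).
Therefore 150m + 99n = 532 has no solution in integers.

No, no such integers exist.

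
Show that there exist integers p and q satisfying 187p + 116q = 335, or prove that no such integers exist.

p = 57, q = -89

Since gcd(187, 116) = 1, every integer is an integer combination of 187 and 116.
Euclidean algorithm: 187 = 1·116 + 71, 116 = 1·71 + 45, 71 = 1·45 + 26, 45 = 1·26 + 19, 26 = 1·19 + 7, 19 = 2·7 + 5, 7 = 1·5 + 2, 5 = 2·2 + 1, 2 = 2·1 + 0.
Working back up the chain: 1 = 5 − 2·2 = 5 − 2·(7 − 1·5) = −2·7 + 3·5 = −2·7 + 3·(19 − 2·7) = 3·19 − 8·7 = 3·19 − 8·(26 − 1·19) = −8·26 + 11·19 = −8·26 + 11·(45 − 1·26) = 11·45 − 19·26 = 11·45 − 19·(71 − 1·45) = −19·71 + 30·45 = −19·71 + 30·(116 − 1·71) = 30·116 − 49·71 = 30·116 − 49·(187 − 1·116) = −49·187 + 79·116. So 187·(-49) + 116·79 = 1.
Times 335: 187·(-16415) + 116·26465 = 335, so (-16415, 26465) solves it.
Adding 142·116 to p and subtracting 142·187 from q gives the tidier solution (57, -89).
Indeed 187·57 + 116·(-89) = 10659 − 10324 = 335.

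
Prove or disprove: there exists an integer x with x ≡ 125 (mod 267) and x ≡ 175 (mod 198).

There is no such integer.

gcd(267, 198) = 3. If x ≡ 125 (mod 267) and x ≡ 175 (mod 198), then x ≡ 125 (mod 3) and x ≡ 175 (mod 3).
However 125 ≡ 2 and 175 ≡ 1 (mod 3), and 2 ≠ 1.
So no integer satisfies both congruences.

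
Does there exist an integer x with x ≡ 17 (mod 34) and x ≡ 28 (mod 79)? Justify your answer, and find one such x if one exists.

The moduli 34 and 79 are coprime, so by the Chinese Remainder Theorem a unique solution modulo 2686 exists.
Any solution of the first congruence is x = 17 + 34t; substituting into the second, 34t ≡ 28 − 17 ≡ 11 (mod 79).
To invert 34 modulo 79: 79 = 2·34 + 11, 34 = 3·11 + 1, 11 = 11·1 + 0, and unwinding, 1 = 34 − 3·11 = 34 − 3·(79 − 2·34) = −3·79 + 7·34. Thus 34⁻¹ ≡ 7 (mod 79).
Therefore t ≡ 7·11 = 77 (mod 79).
With t = 77: x = 17 + 34·77 = 2635.
Check: 2635 mod 34 = 17, 2635 mod 79 = 28. ✓

x = 2635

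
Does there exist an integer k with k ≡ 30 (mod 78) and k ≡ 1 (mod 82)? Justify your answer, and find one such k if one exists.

No, no such integer exists.

gcd(78, 82) = 2. If k ≡ 30 (mod 78) and k ≡ 1 (mod 82), then k ≡ 30 (mod 2) and k ≡ 1 (mod 2).
But 30 mod 2 = 0 while 1 mod 2 = 1, a contradiction.
Hence the system has no solution.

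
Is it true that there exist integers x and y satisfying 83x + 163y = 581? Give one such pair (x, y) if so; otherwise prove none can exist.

x = 7, y = 0

83 and 163 are coprime, so 83x + 163y ranges over all of ℤ.
Run the Euclidean algorithm on 163 and 83: 163 = 1·83 + 80, 83 = 1·80 + 3, 80 = 26·3 + 2, 3 = 1·2 + 1, 2 = 2·1 + 0.
Unwinding: 1 = 3 − 1·2 = 3 − (80 − 26·3) = −80 + 27·3 = −80 + 27·(83 − 1·80) = 27·83 − 28·80 = 27·83 − 28·(163 − 1·83) = −28·163 + 55·83, i.e. 83·55 + 163·(-28) = 1.
Times 581: 83·31955 + 163·(-16268) = 581, so (31955, -16268) solves it.
The general solution is x = 31955 + 163k, y = -16268 − 83k; taking k = -196 gives the smaller pair x = 7, y = 0.
Check: 83·7 + 163·0 = 581 + 0 = 581. ✓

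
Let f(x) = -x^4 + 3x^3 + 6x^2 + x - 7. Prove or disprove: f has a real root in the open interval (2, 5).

Such a root exists.

f(2) = 27 and f(5) = -102, which have opposite signs.
f is continuous everywhere (it is a polynomial), in particular on [2, 5].
By the Intermediate Value Theorem f must vanish at some point of (2, 5).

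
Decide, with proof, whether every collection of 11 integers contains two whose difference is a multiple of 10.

Partition the integers by their residue mod 10; there are 10 classes.
Since 11 > 10, two of the 11 integers must share a residue class by the pigeonhole principle; call them a and b.
Equal remainders mean a − b ≡ 0 (mod 10), so 10 divides their difference.

Yes.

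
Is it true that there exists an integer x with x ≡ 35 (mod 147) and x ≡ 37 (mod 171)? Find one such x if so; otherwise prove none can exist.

No, no such integer exists.

Both moduli are multiples of 3 = gcd(147, 171), so any solution would satisfy x ≡ 35 and x ≡ 37 modulo 3 simultaneously.
But 35 mod 3 = 2 while 37 mod 3 = 1, a contradiction.
Therefore no such x exists.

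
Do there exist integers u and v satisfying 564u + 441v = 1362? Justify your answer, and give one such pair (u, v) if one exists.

Every value of 564u + 441v is a multiple of gcd(564, 441) = 3; since 3 ∣ 1362, solutions exist.
Dividing through by 3 reduces the equation to 188u + 147v = 454.
Run the Euclidean algorithm on 188 and 147: 188 = 1·147 + 41, 147 = 3·41 + 24, 41 = 1·24 + 17, 24 = 1·17 + 7, 17 = 2·7 + 3, 7 = 2·3 + 1, 3 = 3·1 + 0.
Back-substituting, 1 = 7 − 2·3 = 7 − 2·(17 − 2·7) = −2·17 + 5·7 = −2·17 + 5·(24 − 1·17) = 5·24 − 7·17 = 5·24 − 7·(41 − 1·24) = −7·41 + 12·24 = −7·41 + 12·(147 − 3·41) = 12·147 − 43·41 = 12·147 − 43·(188 − 1·147) = −43·188 + 55·147; that is, 188·(-43) + 147·55 = 1.
Scaling by 454 gives the particular solution (u, v) = (-19522, 24970).
Adding 133·147 to u and subtracting 133·188 from v gives the tidier solution (29, -34).
Check: 564·29 + 441·(-34) = 16356 − 14994 = 1362. ✓

u = 29, v = -34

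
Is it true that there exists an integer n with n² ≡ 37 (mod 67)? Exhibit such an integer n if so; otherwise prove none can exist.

Take n = 38. Then 38² = 1444 = 21·67 + 37, so 38² ≡ 37 (mod 67).

n = 38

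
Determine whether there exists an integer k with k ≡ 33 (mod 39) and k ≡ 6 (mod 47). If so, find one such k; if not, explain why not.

k = 852

gcd(39, 47) = 1, so the Chinese Remainder Theorem guarantees exactly one residue class mod 1833 satisfying both.
Any solution of the first congruence is k = 33 + 39t; substituting into the second, 39t ≡ 6 − 33 ≡ 20 (mod 47).
Note 39·41 = 1599 ≡ 1 (mod 47) (as 1599 − 1 = 34·47), so 39⁻¹ ≡ 41.
Multiplying by 41: t ≡ 41·20 = 820 ≡ 21 (mod 47).
With t = 21: k = 33 + 39·21 = 852.
Check: 852 mod 39 = 33, 852 mod 47 = 6. ✓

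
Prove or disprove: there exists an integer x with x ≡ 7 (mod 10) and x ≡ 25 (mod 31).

x = 87

gcd(10, 31) = 1, so the Chinese Remainder Theorem guarantees exactly one residue class mod 310 satisfying both.
Write x = 7 + 10t and require 7 + 10t ≡ 25 (mod 31), i.e. 10t ≡ 18 (mod 31).
Note 10·28 = 280 ≡ 1 (mod 31) (as 280 − 1 = 9·31), so 10⁻¹ ≡ 28.
Multiplying by 28: t ≡ 28·18 = 504 ≡ 8 (mod 31).
With t = 8: x = 7 + 10·8 = 87.
Verify: 87 = 8·10 + 7 and 87 = 2·31 + 25. ✓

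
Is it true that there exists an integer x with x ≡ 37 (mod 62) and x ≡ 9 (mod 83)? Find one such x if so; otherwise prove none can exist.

x = 1835

The moduli 62 and 83 are coprime, so by the Chinese Remainder Theorem a unique solution modulo 5146 exists.
Any solution of the first congruence is x = 37 + 62t; substituting into the second, 62t ≡ 9 − 37 ≡ 55 (mod 83).
Since 62·79 = 4898 = 59·83 + 1, the inverse of 62 mod 83 is 79.
Multiplying by 79: t ≡ 79·55 = 4345 ≡ 29 (mod 83).
With t = 29: x = 37 + 62·29 = 1835.
Verify: 1835 = 29·62 + 37 and 1835 = 22·83 + 9. ✓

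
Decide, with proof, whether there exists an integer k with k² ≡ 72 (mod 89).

k = 28 works: 28² = 784, and 784 − 72 = 712 = 8·89.

k = 28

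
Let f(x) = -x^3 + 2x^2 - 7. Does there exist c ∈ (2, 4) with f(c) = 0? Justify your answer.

f(2) = -7 and f(4) = -39, both negative, so a sign-change argument is unavailable; we show f keeps this sign on the whole interval.
Shift to the endpoint 2: with x = 2 + u (0 < u < 2), one computes f(2 + u) = -u^3 - 4u^2 - 4u - 7.
The nonzero coefficients here are all negative, so for u > 0 every term is negative (or zero), and the constant term -7 is strictly negative.
So f is strictly negative on (2, 4); no root exists in the interval.

No such root exists.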